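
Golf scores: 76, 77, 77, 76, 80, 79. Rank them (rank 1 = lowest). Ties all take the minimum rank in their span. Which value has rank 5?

79

Sorted (ascending): 76, 76, 77, 77, 79, 80
The 2 values of 76 occupy positions 1–2 → each gets rank 1.
The 2 values of 77 occupy positions 3–4 → each gets rank 3.
Rank 5 → value 79.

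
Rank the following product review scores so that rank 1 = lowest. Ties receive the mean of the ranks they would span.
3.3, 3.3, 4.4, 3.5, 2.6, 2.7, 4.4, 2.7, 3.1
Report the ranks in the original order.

5.5, 5.5, 8.5, 7, 1, 2.5, 8.5, 2.5, 4

Sorted (ascending): 2.6, 2.7, 2.7, 3.1, 3.3, 3.3, 3.5, 4.4, 4.4
The 2 values of 2.7 occupy positions 2–3 → average rank (2+3)/2 = 2.5.
The 2 values of 3.3 occupy positions 5–6 → average rank (5+6)/2 = 5.5.
The 2 values of 4.4 occupy positions 8–9 → average rank (8+9)/2 = 8.5.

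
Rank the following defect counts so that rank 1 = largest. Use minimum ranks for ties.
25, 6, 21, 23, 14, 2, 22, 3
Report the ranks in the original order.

Sorted (descending): 25, 23, 22, 21, 14, 6, 3, 2
No ties — each value takes its position as its rank.

1, 6, 4, 2, 5, 8, 3, 7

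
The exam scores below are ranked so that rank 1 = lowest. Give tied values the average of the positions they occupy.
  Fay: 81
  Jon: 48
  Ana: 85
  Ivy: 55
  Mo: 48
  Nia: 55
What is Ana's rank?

Sorted (ascending): 48, 48, 55, 55, 81, 85
The 2 values of 48 occupy positions 1–2 → average rank (1+2)/2 = 1.5.
The 2 values of 55 occupy positions 3–4 → average rank (3+4)/2 = 3.5.
Ana has value 85 → rank 6.

6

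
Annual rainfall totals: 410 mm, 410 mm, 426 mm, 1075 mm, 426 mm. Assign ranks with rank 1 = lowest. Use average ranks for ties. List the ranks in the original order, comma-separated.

1.5, 1.5, 3.5, 5, 3.5

Sorted (ascending): 410, 410, 426, 426, 1075
The 2 values of 410 occupy positions 1–2 → average rank (1+2)/2 = 1.5.
The 2 values of 426 occupy positions 3–4 → average rank (3+4)/2 = 3.5.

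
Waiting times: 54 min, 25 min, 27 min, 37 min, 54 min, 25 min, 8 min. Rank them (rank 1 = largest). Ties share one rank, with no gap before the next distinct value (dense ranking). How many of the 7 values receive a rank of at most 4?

6

Sorted (descending): 54, 54, 37, 27, 25, 25, 8
The 2 values of 54 share dense rank 1.
The 2 values of 25 share dense rank 4.
Remaining distinct values take the next consecutive integers.
Ranks ≤ 4: {1, 1, 2, 3, 4, 4} → 6 values.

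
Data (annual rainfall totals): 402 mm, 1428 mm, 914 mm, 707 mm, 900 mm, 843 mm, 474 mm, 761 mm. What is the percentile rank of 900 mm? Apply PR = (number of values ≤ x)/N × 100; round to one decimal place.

N = 8.
Strictly below 900: 5. Equal to 900: 1.
PR = 6/8 × 100 = 75.0

75.0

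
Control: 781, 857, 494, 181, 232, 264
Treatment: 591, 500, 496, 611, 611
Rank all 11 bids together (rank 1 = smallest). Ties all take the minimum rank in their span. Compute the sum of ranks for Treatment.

Sorted (ascending): 181, 232, 264, 494, 496, 500, 591, 611, 611, 781, 857
The 2 values of 611 occupy positions 8–9 → each gets rank 8.
Treatment values → pooled ranks: 591→7, 500→6, 496→5, 611→8, 611→8
Rank sum = 7 + 6 + 5 + 8 + 8 = 34

34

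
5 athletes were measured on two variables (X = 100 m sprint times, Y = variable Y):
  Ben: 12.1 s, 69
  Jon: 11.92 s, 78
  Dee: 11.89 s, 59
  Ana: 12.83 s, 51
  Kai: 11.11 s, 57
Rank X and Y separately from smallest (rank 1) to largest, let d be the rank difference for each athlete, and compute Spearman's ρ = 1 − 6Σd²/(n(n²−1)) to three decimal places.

-0.100

Ranks of variable 1: 4, 3, 2, 5, 1
Ranks of variable 2: 4, 5, 3, 1, 2
d = r₁ − r₂: 0, -2, -1, 4, -1
d²: 0, 4, 1, 16, 1; Σd² = 22
ρ = 1 − 6·22/(5·24) = 1 − 132/120 = -0.100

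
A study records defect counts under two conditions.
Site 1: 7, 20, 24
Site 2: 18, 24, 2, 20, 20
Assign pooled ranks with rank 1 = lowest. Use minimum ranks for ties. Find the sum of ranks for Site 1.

Sorted (ascending): 2, 7, 18, 20, 20, 20, 24, 24
The 3 values of 20 occupy positions 4–6 → each gets rank 4.
The 2 values of 24 occupy positions 7–8 → each gets rank 7.
Site 1 values → pooled ranks: 7→2, 20→4, 24→7
Rank sum = 2 + 4 + 7 = 13

13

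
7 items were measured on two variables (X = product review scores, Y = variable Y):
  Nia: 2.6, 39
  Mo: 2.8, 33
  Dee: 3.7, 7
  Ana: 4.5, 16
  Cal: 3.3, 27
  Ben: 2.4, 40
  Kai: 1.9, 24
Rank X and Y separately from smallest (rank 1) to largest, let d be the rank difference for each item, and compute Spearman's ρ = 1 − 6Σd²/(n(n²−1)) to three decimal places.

Ranks of variable 1: 3, 4, 6, 7, 5, 2, 1
Ranks of variable 2: 6, 5, 1, 2, 4, 7, 3
d = r₁ − r₂: -3, -1, 5, 5, 1, -5, -2
d²: 9, 1, 25, 25, 1, 25, 4; Σd² = 90
ρ = 1 − 6·90/(7·48) = 1 − 540/336 = -0.607

-0.607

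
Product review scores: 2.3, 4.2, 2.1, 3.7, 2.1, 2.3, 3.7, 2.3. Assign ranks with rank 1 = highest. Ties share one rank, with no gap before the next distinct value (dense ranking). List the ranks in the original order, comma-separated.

3, 1, 4, 2, 4, 3, 2, 3

Sorted (descending): 4.2, 3.7, 3.7, 2.3, 2.3, 2.3, 2.1, 2.1
The 2 values of 3.7 share dense rank 2.
The 3 values of 2.3 share dense rank 3.
The 2 values of 2.1 share dense rank 4.
Remaining distinct values take the next consecutive integers.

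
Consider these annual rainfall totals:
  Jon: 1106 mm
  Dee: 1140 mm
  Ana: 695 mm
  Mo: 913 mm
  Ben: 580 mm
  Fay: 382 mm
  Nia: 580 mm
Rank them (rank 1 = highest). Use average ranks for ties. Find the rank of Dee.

Sorted (descending): 1140, 1106, 913, 695, 580, 580, 382
The 2 values of 580 occupy positions 5–6 → average rank (5+6)/2 = 5.5.
Dee has value 1140 mm → rank 1.

1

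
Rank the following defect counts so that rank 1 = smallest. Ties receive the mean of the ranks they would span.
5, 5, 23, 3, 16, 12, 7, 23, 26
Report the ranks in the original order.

Sorted (ascending): 3, 5, 5, 7, 12, 16, 23, 23, 26
The 2 values of 5 occupy positions 2–3 → average rank (2+3)/2 = 2.5.
The 2 values of 23 occupy positions 7–8 → average rank (7+8)/2 = 7.5.

2.5, 2.5, 7.5, 1, 6, 5, 4, 7.5, 9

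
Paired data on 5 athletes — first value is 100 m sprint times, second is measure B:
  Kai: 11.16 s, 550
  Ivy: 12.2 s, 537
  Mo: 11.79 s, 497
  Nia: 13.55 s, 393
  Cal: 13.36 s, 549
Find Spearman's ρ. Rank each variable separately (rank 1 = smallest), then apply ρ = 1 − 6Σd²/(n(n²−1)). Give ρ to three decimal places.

Ranks of variable 1: 1, 3, 2, 5, 4
Ranks of variable 2: 5, 3, 2, 1, 4
d = r₁ − r₂: -4, 0, 0, 4, 0
d²: 16, 0, 0, 16, 0; Σd² = 32
ρ = 1 − 6·32/(5·24) = 1 − 192/120 = -0.600

-0.600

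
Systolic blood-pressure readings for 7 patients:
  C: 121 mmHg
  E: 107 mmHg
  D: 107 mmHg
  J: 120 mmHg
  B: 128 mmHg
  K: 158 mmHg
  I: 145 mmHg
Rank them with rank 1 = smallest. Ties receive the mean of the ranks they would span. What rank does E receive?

1.5

Sorted (ascending): 107, 107, 120, 121, 128, 145, 158
The 2 values of 107 occupy positions 1–2 → average rank (1+2)/2 = 1.5.
E has value 107 mmHg → rank 1.5.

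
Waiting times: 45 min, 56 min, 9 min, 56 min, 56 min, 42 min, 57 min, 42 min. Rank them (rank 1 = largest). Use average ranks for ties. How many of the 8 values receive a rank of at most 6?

Sorted (descending): 57, 56, 56, 56, 45, 42, 42, 9
The 3 values of 56 occupy positions 2–4 → average rank 3.
The 2 values of 42 occupy positions 6–7 → average rank (6+7)/2 = 6.5.
Ranks ≤ 6: {1, 3, 3, 3, 5} → 5 values.

5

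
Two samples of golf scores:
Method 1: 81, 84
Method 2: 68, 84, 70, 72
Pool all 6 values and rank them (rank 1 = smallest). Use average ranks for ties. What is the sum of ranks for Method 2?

11.5

Sorted (ascending): 68, 70, 72, 81, 84, 84
The 2 values of 84 occupy positions 5–6 → average rank (5+6)/2 = 5.5.
Method 2 values → pooled ranks: 68→1, 84→5.5, 70→2, 72→3
Rank sum = 1 + 5.5 + 2 + 3 = 11.5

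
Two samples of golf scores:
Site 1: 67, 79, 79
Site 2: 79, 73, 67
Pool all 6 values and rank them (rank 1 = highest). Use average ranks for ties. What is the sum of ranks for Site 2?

11.5

Sorted (descending): 79, 79, 79, 73, 67, 67
The 3 values of 79 occupy positions 1–3 → average rank 2.
The 2 values of 67 occupy positions 5–6 → average rank (5+6)/2 = 5.5.
Site 2 values → pooled ranks: 79→2, 73→4, 67→5.5
Rank sum = 2 + 4 + 5.5 = 11.5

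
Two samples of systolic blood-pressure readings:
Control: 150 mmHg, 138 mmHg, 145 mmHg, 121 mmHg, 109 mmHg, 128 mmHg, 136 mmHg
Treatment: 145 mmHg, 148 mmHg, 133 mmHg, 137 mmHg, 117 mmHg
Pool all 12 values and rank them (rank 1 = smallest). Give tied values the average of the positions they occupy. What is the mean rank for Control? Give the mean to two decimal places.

6.21

Sorted (ascending): 109, 117, 121, 128, 133, 136, 137, 138, 145, 145, 148, 150
The 2 values of 145 occupy positions 9–10 → average rank (9+10)/2 = 9.5.
Control values → pooled ranks: 150→12, 138→8, 145→9.5, 121→3, 109→1, 128→4, 136→6
Mean rank = (12 + 8 + 9.5 + 3 + 1 + 4 + 6) / 7 = 6.21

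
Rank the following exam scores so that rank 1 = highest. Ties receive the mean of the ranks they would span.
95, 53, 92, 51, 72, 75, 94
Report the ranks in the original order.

Sorted (descending): 95, 94, 92, 75, 72, 53, 51
No ties — each value takes its position as its rank.

1, 6, 3, 7, 5, 4, 2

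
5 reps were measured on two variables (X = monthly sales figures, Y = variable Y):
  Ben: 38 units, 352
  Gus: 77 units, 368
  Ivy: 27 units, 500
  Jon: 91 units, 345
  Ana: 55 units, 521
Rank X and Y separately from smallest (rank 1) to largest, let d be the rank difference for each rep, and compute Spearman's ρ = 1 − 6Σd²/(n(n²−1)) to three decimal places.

Ranks of variable 1: 2, 4, 1, 5, 3
Ranks of variable 2: 2, 3, 4, 1, 5
d = r₁ − r₂: 0, 1, -3, 4, -2
d²: 0, 1, 9, 16, 4; Σd² = 30
ρ = 1 − 6·30/(5·24) = 1 − 180/120 = -0.500

-0.500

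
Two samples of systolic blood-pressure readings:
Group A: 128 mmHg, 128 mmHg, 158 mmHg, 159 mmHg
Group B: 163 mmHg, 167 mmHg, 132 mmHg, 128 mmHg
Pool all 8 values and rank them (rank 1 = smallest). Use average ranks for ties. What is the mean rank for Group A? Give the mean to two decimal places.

3.75

Sorted (ascending): 128, 128, 128, 132, 158, 159, 163, 167
The 3 values of 128 occupy positions 1–3 → average rank 2.
Group A values → pooled ranks: 128→2, 128→2, 158→5, 159→6
Mean rank = (2 + 2 + 5 + 6) / 4 = 3.75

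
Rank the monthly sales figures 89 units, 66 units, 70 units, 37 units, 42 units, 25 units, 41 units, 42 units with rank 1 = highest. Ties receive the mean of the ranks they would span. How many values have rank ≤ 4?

3

Sorted (descending): 89, 70, 66, 42, 42, 41, 37, 25
The 2 values of 42 occupy positions 4–5 → average rank (4+5)/2 = 4.5.
Ranks ≤ 4: {1, 2, 3} → 3 values.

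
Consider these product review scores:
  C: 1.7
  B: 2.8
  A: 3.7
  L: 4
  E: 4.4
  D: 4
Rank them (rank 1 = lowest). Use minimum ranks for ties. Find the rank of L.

Sorted (ascending): 1.7, 2.8, 3.7, 4, 4, 4.4
The 2 values of 4 occupy positions 4–5 → each gets rank 4.
L has value 4 → rank 4.

4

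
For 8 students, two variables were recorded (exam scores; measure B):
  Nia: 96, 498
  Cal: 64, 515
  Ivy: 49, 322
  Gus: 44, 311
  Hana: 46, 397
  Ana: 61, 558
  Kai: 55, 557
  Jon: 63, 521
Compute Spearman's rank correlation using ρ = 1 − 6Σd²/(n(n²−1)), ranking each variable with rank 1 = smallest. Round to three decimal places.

Ranks of variable 1: 8, 7, 3, 1, 2, 5, 4, 6
Ranks of variable 2: 4, 5, 2, 1, 3, 8, 7, 6
d = r₁ − r₂: 4, 2, 1, 0, -1, -3, -3, 0
d²: 16, 4, 1, 0, 1, 9, 9, 0; Σd² = 40
ρ = 1 − 6·40/(8·63) = 1 − 240/504 = 0.524

0.524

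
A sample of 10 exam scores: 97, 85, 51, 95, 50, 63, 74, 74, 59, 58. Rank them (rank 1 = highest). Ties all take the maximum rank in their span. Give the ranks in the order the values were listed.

1, 3, 9, 2, 10, 6, 5, 5, 7, 8

Sorted (descending): 97, 95, 85, 74, 74, 63, 59, 58, 51, 50
The 2 values of 74 occupy positions 4–5 → each gets rank 5.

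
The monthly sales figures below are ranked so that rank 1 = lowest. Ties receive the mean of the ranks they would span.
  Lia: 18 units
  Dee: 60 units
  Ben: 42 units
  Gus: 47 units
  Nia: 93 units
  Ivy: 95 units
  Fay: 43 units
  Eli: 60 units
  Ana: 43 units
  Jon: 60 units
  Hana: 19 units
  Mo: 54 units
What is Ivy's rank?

12

Sorted (ascending): 18, 19, 42, 43, 43, 47, 54, 60, 60, 60, 93, 95
The 2 values of 43 occupy positions 4–5 → average rank (4+5)/2 = 4.5.
The 3 values of 60 occupy positions 8–10 → average rank 9.
Ivy has value 95 units → rank 12.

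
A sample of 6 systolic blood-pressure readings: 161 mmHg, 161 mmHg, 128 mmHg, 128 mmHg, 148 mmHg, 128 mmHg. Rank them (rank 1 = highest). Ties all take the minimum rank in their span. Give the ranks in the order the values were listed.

1, 1, 4, 4, 3, 4

Sorted (descending): 161, 161, 148, 128, 128, 128
The 2 values of 161 occupy positions 1–2 → each gets rank 1.
The 3 values of 128 occupy positions 4–6 → each gets rank 4.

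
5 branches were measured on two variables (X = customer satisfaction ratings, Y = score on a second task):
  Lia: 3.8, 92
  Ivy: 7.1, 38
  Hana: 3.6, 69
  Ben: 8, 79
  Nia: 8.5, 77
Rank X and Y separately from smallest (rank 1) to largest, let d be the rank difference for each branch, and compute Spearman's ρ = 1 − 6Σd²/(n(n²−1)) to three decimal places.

0.100

Ranks of variable 1: 2, 3, 1, 4, 5
Ranks of variable 2: 5, 1, 2, 4, 3
d = r₁ − r₂: -3, 2, -1, 0, 2
d²: 9, 4, 1, 0, 4; Σd² = 18
ρ = 1 − 6·18/(5·24) = 1 − 108/120 = 0.100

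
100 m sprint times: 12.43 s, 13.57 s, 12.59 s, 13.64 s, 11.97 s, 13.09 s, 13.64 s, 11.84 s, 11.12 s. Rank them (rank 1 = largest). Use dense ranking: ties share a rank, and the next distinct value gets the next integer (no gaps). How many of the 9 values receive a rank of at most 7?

Sorted (descending): 13.64, 13.64, 13.57, 13.09, 12.59, 12.43, 11.97, 11.84, 11.12
The 2 values of 13.64 share dense rank 1.
Remaining distinct values take the next consecutive integers.
Ranks ≤ 7: {1, 1, 2, 3, 4, 5, 6, 7} → 8 values.

8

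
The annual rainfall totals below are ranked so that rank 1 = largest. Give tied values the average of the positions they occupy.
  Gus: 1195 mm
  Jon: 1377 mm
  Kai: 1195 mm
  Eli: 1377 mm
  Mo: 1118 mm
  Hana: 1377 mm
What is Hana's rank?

2

Sorted (descending): 1377, 1377, 1377, 1195, 1195, 1118
The 3 values of 1377 occupy positions 1–3 → average rank 2.
The 2 values of 1195 occupy positions 4–5 → average rank (4+5)/2 = 4.5.
Hana has value 1377 mm → rank 2.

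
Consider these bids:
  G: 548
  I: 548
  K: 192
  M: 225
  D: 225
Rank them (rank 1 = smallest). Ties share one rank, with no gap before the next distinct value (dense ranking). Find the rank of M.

2

Sorted (ascending): 192, 225, 225, 548, 548
The 2 values of 225 share dense rank 2.
The 2 values of 548 share dense rank 3.
Remaining distinct values take the next consecutive integers.
M has value 225 → rank 2.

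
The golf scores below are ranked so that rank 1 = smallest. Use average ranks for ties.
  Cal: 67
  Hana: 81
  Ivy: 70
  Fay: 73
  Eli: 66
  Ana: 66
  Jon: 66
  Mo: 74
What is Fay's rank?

6

Sorted (ascending): 66, 66, 66, 67, 70, 73, 74, 81
The 3 values of 66 occupy positions 1–3 → average rank 2.
Fay has value 73 → rank 6.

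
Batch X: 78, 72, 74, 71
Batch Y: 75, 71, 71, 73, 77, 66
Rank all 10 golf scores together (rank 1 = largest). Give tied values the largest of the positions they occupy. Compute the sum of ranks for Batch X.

20

Sorted (descending): 78, 77, 75, 74, 73, 72, 71, 71, 71, 66
The 3 values of 71 occupy positions 7–9 → each gets rank 9.
Batch X values → pooled ranks: 78→1, 72→6, 74→4, 71→9
Rank sum = 1 + 6 + 4 + 9 = 20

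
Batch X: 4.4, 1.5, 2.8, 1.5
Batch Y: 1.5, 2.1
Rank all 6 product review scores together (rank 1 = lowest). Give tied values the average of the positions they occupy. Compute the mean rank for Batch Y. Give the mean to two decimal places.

3.00

Sorted (ascending): 1.5, 1.5, 1.5, 2.1, 2.8, 4.4
The 3 values of 1.5 occupy positions 1–3 → average rank 2.
Batch Y values → pooled ranks: 1.5→2, 2.1→4
Mean rank = (2 + 4) / 2 = 3.00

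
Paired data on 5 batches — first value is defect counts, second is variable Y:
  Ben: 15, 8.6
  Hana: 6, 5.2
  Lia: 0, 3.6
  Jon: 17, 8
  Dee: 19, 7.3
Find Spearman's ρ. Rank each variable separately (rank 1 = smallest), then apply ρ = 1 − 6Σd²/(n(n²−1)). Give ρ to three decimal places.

0.600

Ranks of variable 1: 3, 2, 1, 4, 5
Ranks of variable 2: 5, 2, 1, 4, 3
d = r₁ − r₂: -2, 0, 0, 0, 2
d²: 4, 0, 0, 0, 4; Σd² = 8
ρ = 1 − 6·8/(5·24) = 1 − 48/120 = 0.600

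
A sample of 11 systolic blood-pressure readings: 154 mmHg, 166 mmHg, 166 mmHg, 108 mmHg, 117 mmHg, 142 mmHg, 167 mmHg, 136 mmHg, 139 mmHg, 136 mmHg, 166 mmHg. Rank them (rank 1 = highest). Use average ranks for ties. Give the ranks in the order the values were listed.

Sorted (descending): 167, 166, 166, 166, 154, 142, 139, 136, 136, 117, 108
The 3 values of 166 occupy positions 2–4 → average rank 3.
The 2 values of 136 occupy positions 8–9 → average rank (8+9)/2 = 8.5.

5, 3, 3, 11, 10, 6, 1, 8.5, 7, 8.5, 3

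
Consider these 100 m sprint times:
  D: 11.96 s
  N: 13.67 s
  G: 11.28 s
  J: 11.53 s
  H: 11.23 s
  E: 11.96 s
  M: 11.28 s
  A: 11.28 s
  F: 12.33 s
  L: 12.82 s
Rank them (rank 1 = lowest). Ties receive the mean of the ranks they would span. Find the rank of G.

3

Sorted (ascending): 11.23, 11.28, 11.28, 11.28, 11.53, 11.96, 11.96, 12.33, 12.82, 13.67
The 3 values of 11.28 occupy positions 2–4 → average rank 3.
The 2 values of 11.96 occupy positions 6–7 → average rank (6+7)/2 = 6.5.
G has value 11.28 s → rank 3.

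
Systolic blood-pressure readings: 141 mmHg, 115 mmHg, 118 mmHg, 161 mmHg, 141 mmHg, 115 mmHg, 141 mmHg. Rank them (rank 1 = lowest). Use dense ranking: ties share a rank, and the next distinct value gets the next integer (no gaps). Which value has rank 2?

118

Sorted (ascending): 115, 115, 118, 141, 141, 141, 161
The 2 values of 115 share dense rank 1.
The 3 values of 141 share dense rank 3.
Remaining distinct values take the next consecutive integers.
Rank 2 → value 118.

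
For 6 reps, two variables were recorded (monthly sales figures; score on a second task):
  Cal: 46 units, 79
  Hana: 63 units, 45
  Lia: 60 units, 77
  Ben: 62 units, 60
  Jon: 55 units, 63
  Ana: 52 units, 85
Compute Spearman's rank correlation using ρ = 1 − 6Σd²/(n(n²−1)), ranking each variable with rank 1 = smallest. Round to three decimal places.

-0.886

Ranks of variable 1: 1, 6, 4, 5, 3, 2
Ranks of variable 2: 5, 1, 4, 2, 3, 6
d = r₁ − r₂: -4, 5, 0, 3, 0, -4
d²: 16, 25, 0, 9, 0, 16; Σd² = 66
ρ = 1 − 6·66/(6·35) = 1 − 396/210 = -0.886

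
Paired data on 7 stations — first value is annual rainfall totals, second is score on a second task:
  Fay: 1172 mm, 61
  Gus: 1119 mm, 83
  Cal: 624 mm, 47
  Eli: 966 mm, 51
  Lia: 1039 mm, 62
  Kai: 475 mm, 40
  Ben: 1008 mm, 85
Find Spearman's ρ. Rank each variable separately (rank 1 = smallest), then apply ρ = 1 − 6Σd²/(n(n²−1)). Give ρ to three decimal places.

Ranks of variable 1: 7, 6, 2, 3, 5, 1, 4
Ranks of variable 2: 4, 6, 2, 3, 5, 1, 7
d = r₁ − r₂: 3, 0, 0, 0, 0, 0, -3
d²: 9, 0, 0, 0, 0, 0, 9; Σd² = 18
ρ = 1 − 6·18/(7·48) = 1 − 108/336 = 0.679

0.679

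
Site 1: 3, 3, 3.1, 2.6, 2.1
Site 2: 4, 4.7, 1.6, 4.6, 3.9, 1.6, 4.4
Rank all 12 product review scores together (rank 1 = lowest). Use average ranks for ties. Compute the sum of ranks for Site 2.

53

Sorted (ascending): 1.6, 1.6, 2.1, 2.6, 3, 3, 3.1, 3.9, 4, 4.4, 4.6, 4.7
The 2 values of 1.6 occupy positions 1–2 → average rank (1+2)/2 = 1.5.
The 2 values of 3 occupy positions 5–6 → average rank (5+6)/2 = 5.5.
Site 2 values → pooled ranks: 4→9, 4.7→12, 1.6→1.5, 4.6→11, 3.9→8, 1.6→1.5, 4.4→10
Rank sum = 9 + 12 + 1.5 + 11 + 8 + 1.5 + 10 = 53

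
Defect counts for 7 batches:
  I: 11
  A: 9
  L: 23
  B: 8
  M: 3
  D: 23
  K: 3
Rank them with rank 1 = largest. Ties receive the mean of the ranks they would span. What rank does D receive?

1.5

Sorted (descending): 23, 23, 11, 9, 8, 3, 3
The 2 values of 23 occupy positions 1–2 → average rank (1+2)/2 = 1.5.
The 2 values of 3 occupy positions 6–7 → average rank (6+7)/2 = 6.5.
D has value 23 → rank 1.5.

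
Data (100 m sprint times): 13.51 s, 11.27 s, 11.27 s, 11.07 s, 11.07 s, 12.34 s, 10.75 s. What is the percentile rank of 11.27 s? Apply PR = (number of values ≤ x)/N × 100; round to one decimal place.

71.4

N = 7.
Strictly below 11.27: 3. Equal to 11.27: 2.
PR = 5/7 × 100 = 71.4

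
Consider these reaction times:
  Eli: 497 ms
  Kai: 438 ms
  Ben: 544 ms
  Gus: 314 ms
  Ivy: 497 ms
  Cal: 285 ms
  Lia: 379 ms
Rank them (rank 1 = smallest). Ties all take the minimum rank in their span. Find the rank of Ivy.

Sorted (ascending): 285, 314, 379, 438, 497, 497, 544
The 2 values of 497 occupy positions 5–6 → each gets rank 5.
Ivy has value 497 ms → rank 5.

5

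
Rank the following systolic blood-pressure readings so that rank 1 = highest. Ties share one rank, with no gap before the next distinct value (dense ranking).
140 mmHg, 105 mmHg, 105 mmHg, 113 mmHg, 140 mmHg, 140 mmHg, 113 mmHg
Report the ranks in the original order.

Sorted (descending): 140, 140, 140, 113, 113, 105, 105
The 3 values of 140 share dense rank 1.
The 2 values of 113 share dense rank 2.
The 2 values of 105 share dense rank 3.

1, 3, 3, 2, 1, 1, 2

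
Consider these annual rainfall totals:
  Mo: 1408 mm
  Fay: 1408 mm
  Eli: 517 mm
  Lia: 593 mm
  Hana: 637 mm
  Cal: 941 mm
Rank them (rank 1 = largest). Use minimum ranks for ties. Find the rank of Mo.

1

Sorted (descending): 1408, 1408, 941, 637, 593, 517
The 2 values of 1408 occupy positions 1–2 → each gets rank 1.
Mo has value 1408 mm → rank 1.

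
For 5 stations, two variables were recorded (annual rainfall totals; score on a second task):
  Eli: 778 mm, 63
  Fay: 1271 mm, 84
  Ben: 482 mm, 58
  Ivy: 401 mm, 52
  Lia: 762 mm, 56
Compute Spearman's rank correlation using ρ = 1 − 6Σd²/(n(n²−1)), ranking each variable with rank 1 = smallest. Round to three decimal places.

Ranks of variable 1: 4, 5, 2, 1, 3
Ranks of variable 2: 4, 5, 3, 1, 2
d = r₁ − r₂: 0, 0, -1, 0, 1
d²: 0, 0, 1, 0, 1; Σd² = 2
ρ = 1 − 6·2/(5·24) = 1 − 12/120 = 0.900

0.900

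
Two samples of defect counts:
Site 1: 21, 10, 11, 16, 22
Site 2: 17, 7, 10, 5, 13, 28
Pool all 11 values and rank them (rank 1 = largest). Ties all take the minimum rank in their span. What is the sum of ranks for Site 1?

Sorted (descending): 28, 22, 21, 17, 16, 13, 11, 10, 10, 7, 5
The 2 values of 10 occupy positions 8–9 → each gets rank 8.
Site 1 values → pooled ranks: 21→3, 10→8, 11→7, 16→5, 22→2
Rank sum = 3 + 8 + 7 + 5 + 2 = 25

25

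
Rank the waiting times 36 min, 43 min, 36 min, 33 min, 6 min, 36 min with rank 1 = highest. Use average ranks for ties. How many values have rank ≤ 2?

Sorted (descending): 43, 36, 36, 36, 33, 6
The 3 values of 36 occupy positions 2–4 → average rank 3.
Ranks ≤ 2: {1} → 1 value.

1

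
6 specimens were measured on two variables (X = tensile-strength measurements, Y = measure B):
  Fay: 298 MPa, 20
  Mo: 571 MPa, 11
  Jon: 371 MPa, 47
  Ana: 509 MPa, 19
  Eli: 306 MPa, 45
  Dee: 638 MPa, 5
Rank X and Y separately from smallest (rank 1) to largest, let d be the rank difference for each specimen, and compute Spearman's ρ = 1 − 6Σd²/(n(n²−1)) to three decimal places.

-0.771

Ranks of variable 1: 1, 5, 3, 4, 2, 6
Ranks of variable 2: 4, 2, 6, 3, 5, 1
d = r₁ − r₂: -3, 3, -3, 1, -3, 5
d²: 9, 9, 9, 1, 9, 25; Σd² = 62
ρ = 1 − 6·62/(6·35) = 1 − 372/210 = -0.771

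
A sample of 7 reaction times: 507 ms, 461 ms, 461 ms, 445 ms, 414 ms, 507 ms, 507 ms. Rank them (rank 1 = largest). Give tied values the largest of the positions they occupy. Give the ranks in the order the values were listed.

Sorted (descending): 507, 507, 507, 461, 461, 445, 414
The 3 values of 507 occupy positions 1–3 → each gets rank 3.
The 2 values of 461 occupy positions 4–5 → each gets rank 5.

3, 5, 5, 6, 7, 3, 3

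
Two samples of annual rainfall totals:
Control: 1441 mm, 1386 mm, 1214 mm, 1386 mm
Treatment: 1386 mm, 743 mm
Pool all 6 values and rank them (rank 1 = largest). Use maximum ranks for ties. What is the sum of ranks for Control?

14

Sorted (descending): 1441, 1386, 1386, 1386, 1214, 743
The 3 values of 1386 occupy positions 2–4 → each gets rank 4.
Control values → pooled ranks: 1441→1, 1386→4, 1214→5, 1386→4
Rank sum = 1 + 4 + 5 + 4 = 14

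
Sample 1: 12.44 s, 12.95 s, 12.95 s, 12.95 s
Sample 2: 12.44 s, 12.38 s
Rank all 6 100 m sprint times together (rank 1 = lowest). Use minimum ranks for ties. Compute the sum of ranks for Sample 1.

Sorted (ascending): 12.38, 12.44, 12.44, 12.95, 12.95, 12.95
The 2 values of 12.44 occupy positions 2–3 → each gets rank 2.
The 3 values of 12.95 occupy positions 4–6 → each gets rank 4.
Sample 1 values → pooled ranks: 12.44→2, 12.95→4, 12.95→4, 12.95→4
Rank sum = 2 + 4 + 4 + 4 = 14

14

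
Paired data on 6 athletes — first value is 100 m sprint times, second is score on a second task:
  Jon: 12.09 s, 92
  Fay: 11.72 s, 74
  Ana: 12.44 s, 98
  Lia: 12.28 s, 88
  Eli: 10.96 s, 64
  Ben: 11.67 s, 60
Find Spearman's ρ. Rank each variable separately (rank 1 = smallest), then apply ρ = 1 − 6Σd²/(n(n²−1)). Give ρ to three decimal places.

Ranks of variable 1: 4, 3, 6, 5, 1, 2
Ranks of variable 2: 5, 3, 6, 4, 2, 1
d = r₁ − r₂: -1, 0, 0, 1, -1, 1
d²: 1, 0, 0, 1, 1, 1; Σd² = 4
ρ = 1 − 6·4/(6·35) = 1 − 24/210 = 0.886

0.886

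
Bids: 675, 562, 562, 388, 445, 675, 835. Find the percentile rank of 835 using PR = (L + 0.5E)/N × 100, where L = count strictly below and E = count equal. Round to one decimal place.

92.9

N = 7.
Strictly below 835: 6. Equal to 835: 1.
PR = (6 + 0.5·1)/7 × 100 = 92.9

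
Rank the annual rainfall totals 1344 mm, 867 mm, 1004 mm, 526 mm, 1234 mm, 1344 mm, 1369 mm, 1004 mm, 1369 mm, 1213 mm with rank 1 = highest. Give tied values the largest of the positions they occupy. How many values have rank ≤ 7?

6

Sorted (descending): 1369, 1369, 1344, 1344, 1234, 1213, 1004, 1004, 867, 526
The 2 values of 1369 occupy positions 1–2 → each gets rank 2.
The 2 values of 1344 occupy positions 3–4 → each gets rank 4.
The 2 values of 1004 occupy positions 7–8 → each gets rank 8.
Ranks ≤ 7: {2, 2, 4, 4, 5, 6} → 6 values.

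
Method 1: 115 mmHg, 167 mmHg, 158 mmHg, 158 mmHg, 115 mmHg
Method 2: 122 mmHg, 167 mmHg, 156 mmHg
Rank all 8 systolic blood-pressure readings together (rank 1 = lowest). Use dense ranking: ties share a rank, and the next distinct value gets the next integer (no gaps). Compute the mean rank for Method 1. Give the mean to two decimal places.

Sorted (ascending): 115, 115, 122, 156, 158, 158, 167, 167
The 2 values of 115 share dense rank 1.
The 2 values of 158 share dense rank 4.
The 2 values of 167 share dense rank 5.
Remaining distinct values take the next consecutive integers.
Method 1 values → pooled ranks: 115→1, 167→5, 158→4, 158→4, 115→1
Mean rank = (1 + 5 + 4 + 4 + 1) / 5 = 3.00

3.00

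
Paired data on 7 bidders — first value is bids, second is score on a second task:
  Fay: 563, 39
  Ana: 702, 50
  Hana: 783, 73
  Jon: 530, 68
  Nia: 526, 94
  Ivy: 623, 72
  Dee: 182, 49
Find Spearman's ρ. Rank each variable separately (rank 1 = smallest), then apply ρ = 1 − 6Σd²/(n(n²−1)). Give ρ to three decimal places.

0.179

Ranks of variable 1: 4, 6, 7, 3, 2, 5, 1
Ranks of variable 2: 1, 3, 6, 4, 7, 5, 2
d = r₁ − r₂: 3, 3, 1, -1, -5, 0, -1
d²: 9, 9, 1, 1, 25, 0, 1; Σd² = 46
ρ = 1 − 6·46/(7·48) = 1 − 276/336 = 0.179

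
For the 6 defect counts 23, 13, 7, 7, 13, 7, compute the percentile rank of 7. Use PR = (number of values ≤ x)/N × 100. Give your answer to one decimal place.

50.0

N = 6.
Strictly below 7: 0. Equal to 7: 3.
PR = 3/6 × 100 = 50.0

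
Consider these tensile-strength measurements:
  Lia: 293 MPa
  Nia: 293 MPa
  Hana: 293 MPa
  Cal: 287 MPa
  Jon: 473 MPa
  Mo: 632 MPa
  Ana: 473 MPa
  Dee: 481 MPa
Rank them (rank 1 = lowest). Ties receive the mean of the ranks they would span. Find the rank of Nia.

3

Sorted (ascending): 287, 293, 293, 293, 473, 473, 481, 632
The 3 values of 293 occupy positions 2–4 → average rank 3.
The 2 values of 473 occupy positions 5–6 → average rank (5+6)/2 = 5.5.
Nia has value 293 MPa → rank 3.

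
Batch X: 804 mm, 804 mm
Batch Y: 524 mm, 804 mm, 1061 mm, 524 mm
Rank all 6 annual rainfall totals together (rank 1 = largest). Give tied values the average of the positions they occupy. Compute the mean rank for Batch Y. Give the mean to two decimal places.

3.75

Sorted (descending): 1061, 804, 804, 804, 524, 524
The 3 values of 804 occupy positions 2–4 → average rank 3.
The 2 values of 524 occupy positions 5–6 → average rank (5+6)/2 = 5.5.
Batch Y values → pooled ranks: 524→5.5, 804→3, 1061→1, 524→5.5
Mean rank = (5.5 + 3 + 1 + 5.5) / 4 = 3.75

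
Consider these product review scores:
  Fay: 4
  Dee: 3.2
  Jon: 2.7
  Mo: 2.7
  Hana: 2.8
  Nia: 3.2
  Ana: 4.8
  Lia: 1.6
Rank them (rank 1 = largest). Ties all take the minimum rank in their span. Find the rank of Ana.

1

Sorted (descending): 4.8, 4, 3.2, 3.2, 2.8, 2.7, 2.7, 1.6
The 2 values of 3.2 occupy positions 3–4 → each gets rank 3.
The 2 values of 2.7 occupy positions 6–7 → each gets rank 6.
Ana has value 4.8 → rank 1.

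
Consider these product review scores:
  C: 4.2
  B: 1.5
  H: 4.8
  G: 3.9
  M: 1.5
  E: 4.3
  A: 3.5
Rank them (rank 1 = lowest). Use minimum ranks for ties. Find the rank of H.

Sorted (ascending): 1.5, 1.5, 3.5, 3.9, 4.2, 4.3, 4.8
The 2 values of 1.5 occupy positions 1–2 → each gets rank 1.
H has value 4.8 → rank 7.

7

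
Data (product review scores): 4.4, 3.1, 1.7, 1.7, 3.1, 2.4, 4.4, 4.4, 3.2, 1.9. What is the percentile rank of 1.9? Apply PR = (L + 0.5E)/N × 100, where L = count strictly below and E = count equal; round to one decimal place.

25.0

N = 10.
Strictly below 1.9: 2. Equal to 1.9: 1.
PR = (2 + 0.5·1)/10 × 100 = 25.0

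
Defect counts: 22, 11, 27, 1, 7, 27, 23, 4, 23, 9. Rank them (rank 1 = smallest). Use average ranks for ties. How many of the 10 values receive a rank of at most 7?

6

Sorted (ascending): 1, 4, 7, 9, 11, 22, 23, 23, 27, 27
The 2 values of 23 occupy positions 7–8 → average rank (7+8)/2 = 7.5.
The 2 values of 27 occupy positions 9–10 → average rank (9+10)/2 = 9.5.
Ranks ≤ 7: {1, 2, 3, 4, 5, 6} → 6 values.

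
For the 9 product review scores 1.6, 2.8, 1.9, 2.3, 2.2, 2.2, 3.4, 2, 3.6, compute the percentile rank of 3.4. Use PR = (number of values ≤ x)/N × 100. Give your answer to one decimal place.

88.9

N = 9.
Strictly below 3.4: 7. Equal to 3.4: 1.
PR = 8/9 × 100 = 88.9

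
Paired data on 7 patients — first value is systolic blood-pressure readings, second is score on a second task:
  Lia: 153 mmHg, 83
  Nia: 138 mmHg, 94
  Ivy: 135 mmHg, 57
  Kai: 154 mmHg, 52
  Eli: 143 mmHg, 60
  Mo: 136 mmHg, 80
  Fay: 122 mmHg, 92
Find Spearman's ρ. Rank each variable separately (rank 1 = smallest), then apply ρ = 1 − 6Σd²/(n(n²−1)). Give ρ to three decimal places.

-0.357

Ranks of variable 1: 6, 4, 2, 7, 5, 3, 1
Ranks of variable 2: 5, 7, 2, 1, 3, 4, 6
d = r₁ − r₂: 1, -3, 0, 6, 2, -1, -5
d²: 1, 9, 0, 36, 4, 1, 25; Σd² = 76
ρ = 1 − 6·76/(7·48) = 1 − 456/336 = -0.357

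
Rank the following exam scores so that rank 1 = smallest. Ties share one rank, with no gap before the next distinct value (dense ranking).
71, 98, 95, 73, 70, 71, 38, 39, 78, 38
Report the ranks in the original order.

4, 8, 7, 5, 3, 4, 1, 2, 6, 1

Sorted (ascending): 38, 38, 39, 70, 71, 71, 73, 78, 95, 98
The 2 values of 38 share dense rank 1.
The 2 values of 71 share dense rank 4.
Remaining distinct values take the next consecutive integers.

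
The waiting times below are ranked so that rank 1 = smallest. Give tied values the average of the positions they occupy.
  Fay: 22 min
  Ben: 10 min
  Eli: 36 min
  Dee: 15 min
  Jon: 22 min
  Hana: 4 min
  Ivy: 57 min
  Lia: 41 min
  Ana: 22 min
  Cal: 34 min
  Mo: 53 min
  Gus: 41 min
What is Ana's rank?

5

Sorted (ascending): 4, 10, 15, 22, 22, 22, 34, 36, 41, 41, 53, 57
The 3 values of 22 occupy positions 4–6 → average rank 5.
The 2 values of 41 occupy positions 9–10 → average rank (9+10)/2 = 9.5.
Ana has value 22 min → rank 5.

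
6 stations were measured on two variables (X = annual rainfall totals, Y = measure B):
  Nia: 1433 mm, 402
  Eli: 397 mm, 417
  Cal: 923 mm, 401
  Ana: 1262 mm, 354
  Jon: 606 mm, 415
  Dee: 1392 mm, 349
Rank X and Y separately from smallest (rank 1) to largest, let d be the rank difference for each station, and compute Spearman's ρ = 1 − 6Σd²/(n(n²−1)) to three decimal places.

Ranks of variable 1: 6, 1, 3, 4, 2, 5
Ranks of variable 2: 4, 6, 3, 2, 5, 1
d = r₁ − r₂: 2, -5, 0, 2, -3, 4
d²: 4, 25, 0, 4, 9, 16; Σd² = 58
ρ = 1 − 6·58/(6·35) = 1 − 348/210 = -0.657

-0.657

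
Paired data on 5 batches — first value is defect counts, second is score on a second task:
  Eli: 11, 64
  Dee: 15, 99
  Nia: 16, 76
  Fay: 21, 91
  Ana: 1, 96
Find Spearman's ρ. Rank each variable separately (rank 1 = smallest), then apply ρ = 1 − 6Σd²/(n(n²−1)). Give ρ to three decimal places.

-0.100

Ranks of variable 1: 2, 3, 4, 5, 1
Ranks of variable 2: 1, 5, 2, 3, 4
d = r₁ − r₂: 1, -2, 2, 2, -3
d²: 1, 4, 4, 4, 9; Σd² = 22
ρ = 1 − 6·22/(5·24) = 1 − 132/120 = -0.100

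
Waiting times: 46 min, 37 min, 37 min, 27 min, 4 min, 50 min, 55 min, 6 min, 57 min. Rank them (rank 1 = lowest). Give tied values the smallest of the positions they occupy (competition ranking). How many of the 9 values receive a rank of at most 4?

5

Sorted (ascending): 4, 6, 27, 37, 37, 46, 50, 55, 57
The 2 values of 37 occupy positions 4–5 → each gets rank 4.
Ranks ≤ 4: {1, 2, 3, 4, 4} → 5 values.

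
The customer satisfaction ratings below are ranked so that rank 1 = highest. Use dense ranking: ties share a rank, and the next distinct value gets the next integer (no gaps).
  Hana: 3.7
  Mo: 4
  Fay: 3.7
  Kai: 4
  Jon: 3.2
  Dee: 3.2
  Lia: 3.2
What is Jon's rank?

3

Sorted (descending): 4, 4, 3.7, 3.7, 3.2, 3.2, 3.2
The 2 values of 4 share dense rank 1.
The 2 values of 3.7 share dense rank 2.
The 3 values of 3.2 share dense rank 3.
Jon has value 3.2 → rank 3.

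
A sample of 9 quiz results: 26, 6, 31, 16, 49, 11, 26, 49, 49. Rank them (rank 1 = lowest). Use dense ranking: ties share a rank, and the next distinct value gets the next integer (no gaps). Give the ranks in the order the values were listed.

4, 1, 5, 3, 6, 2, 4, 6, 6

Sorted (ascending): 6, 11, 16, 26, 26, 31, 49, 49, 49
The 2 values of 26 share dense rank 4.
The 3 values of 49 share dense rank 6.
Remaining distinct values take the next consecutive integers.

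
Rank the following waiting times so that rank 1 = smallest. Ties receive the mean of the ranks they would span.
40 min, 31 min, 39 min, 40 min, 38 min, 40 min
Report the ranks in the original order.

5, 1, 3, 5, 2, 5

Sorted (ascending): 31, 38, 39, 40, 40, 40
The 3 values of 40 occupy positions 4–6 → average rank 5.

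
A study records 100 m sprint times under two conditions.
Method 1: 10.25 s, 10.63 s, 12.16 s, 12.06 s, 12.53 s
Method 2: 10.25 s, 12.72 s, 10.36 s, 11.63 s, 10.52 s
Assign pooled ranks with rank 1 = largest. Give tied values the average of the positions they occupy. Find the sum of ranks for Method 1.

Sorted (descending): 12.72, 12.53, 12.16, 12.06, 11.63, 10.63, 10.52, 10.36, 10.25, 10.25
The 2 values of 10.25 occupy positions 9–10 → average rank (9+10)/2 = 9.5.
Method 1 values → pooled ranks: 10.25→9.5, 10.63→6, 12.16→3, 12.06→4, 12.53→2
Rank sum = 9.5 + 6 + 3 + 4 + 2 = 24.5

24.5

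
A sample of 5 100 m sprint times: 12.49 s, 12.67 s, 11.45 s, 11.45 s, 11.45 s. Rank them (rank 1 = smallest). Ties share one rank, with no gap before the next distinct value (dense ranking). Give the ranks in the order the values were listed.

Sorted (ascending): 11.45, 11.45, 11.45, 12.49, 12.67
The 3 values of 11.45 share dense rank 1.
Remaining distinct values take the next consecutive integers.

2, 3, 1, 1, 1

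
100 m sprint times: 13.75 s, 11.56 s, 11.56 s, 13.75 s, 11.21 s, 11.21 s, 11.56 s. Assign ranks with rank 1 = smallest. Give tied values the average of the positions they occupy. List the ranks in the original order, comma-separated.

6.5, 4, 4, 6.5, 1.5, 1.5, 4

Sorted (ascending): 11.21, 11.21, 11.56, 11.56, 11.56, 13.75, 13.75
The 2 values of 11.21 occupy positions 1–2 → average rank (1+2)/2 = 1.5.
The 3 values of 11.56 occupy positions 3–5 → average rank 4.
The 2 values of 13.75 occupy positions 6–7 → average rank (6+7)/2 = 6.5.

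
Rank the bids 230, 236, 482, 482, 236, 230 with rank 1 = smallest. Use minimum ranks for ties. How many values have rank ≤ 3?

4

Sorted (ascending): 230, 230, 236, 236, 482, 482
The 2 values of 230 occupy positions 1–2 → each gets rank 1.
The 2 values of 236 occupy positions 3–4 → each gets rank 3.
The 2 values of 482 occupy positions 5–6 → each gets rank 5.
Ranks ≤ 3: {1, 1, 3, 3} → 4 values.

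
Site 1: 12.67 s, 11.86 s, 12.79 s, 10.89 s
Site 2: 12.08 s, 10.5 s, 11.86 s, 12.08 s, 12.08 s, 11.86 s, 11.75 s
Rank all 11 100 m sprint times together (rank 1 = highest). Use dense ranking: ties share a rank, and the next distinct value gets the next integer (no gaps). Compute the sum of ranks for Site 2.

29

Sorted (descending): 12.79, 12.67, 12.08, 12.08, 12.08, 11.86, 11.86, 11.86, 11.75, 10.89, 10.5
The 3 values of 12.08 share dense rank 3.
The 3 values of 11.86 share dense rank 4.
Remaining distinct values take the next consecutive integers.
Site 2 values → pooled ranks: 12.08→3, 10.5→7, 11.86→4, 12.08→3, 12.08→3, 11.86→4, 11.75→5
Rank sum = 3 + 7 + 4 + 3 + 3 + 4 + 5 = 29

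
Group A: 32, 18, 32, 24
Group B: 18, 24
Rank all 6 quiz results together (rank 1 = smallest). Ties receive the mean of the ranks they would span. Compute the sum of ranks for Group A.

16

Sorted (ascending): 18, 18, 24, 24, 32, 32
The 2 values of 18 occupy positions 1–2 → average rank (1+2)/2 = 1.5.
The 2 values of 24 occupy positions 3–4 → average rank (3+4)/2 = 3.5.
The 2 values of 32 occupy positions 5–6 → average rank (5+6)/2 = 5.5.
Group A values → pooled ranks: 32→5.5, 18→1.5, 32→5.5, 24→3.5
Rank sum = 5.5 + 1.5 + 5.5 + 3.5 = 16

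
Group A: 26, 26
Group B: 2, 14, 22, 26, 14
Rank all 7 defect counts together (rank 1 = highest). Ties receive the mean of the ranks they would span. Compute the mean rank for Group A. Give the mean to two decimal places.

2.00

Sorted (descending): 26, 26, 26, 22, 14, 14, 2
The 3 values of 26 occupy positions 1–3 → average rank 2.
The 2 values of 14 occupy positions 5–6 → average rank (5+6)/2 = 5.5.
Group A values → pooled ranks: 26→2, 26→2
Mean rank = (2 + 2) / 2 = 2.00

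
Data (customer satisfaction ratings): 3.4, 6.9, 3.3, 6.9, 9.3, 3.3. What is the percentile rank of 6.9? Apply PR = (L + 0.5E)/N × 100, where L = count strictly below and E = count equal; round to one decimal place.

66.7

N = 6.
Strictly below 6.9: 3. Equal to 6.9: 2.
PR = (3 + 0.5·2)/6 × 100 = 66.7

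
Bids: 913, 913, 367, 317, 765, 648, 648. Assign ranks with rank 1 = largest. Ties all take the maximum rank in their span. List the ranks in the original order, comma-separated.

Sorted (descending): 913, 913, 765, 648, 648, 367, 317
The 2 values of 913 occupy positions 1–2 → each gets rank 2.
The 2 values of 648 occupy positions 4–5 → each gets rank 5.

2, 2, 6, 7, 3, 5, 5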